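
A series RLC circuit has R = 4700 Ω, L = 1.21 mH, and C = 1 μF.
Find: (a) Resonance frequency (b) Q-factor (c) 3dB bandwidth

Step 1 — Resonance condition Im(Z)=0 gives ω₀ = 1/√(LC).
Step 2 — ω₀ = 1/√(0.00121·1e-06) = 2.875e+04 rad/s.
Step 3 — f₀ = ω₀/(2π) = 4575 Hz.
Step 4 — Series Q: Q = ω₀L/R = 2.875e+04·0.00121/4700 = 0.007401.
Step 5 — 3dB bandwidth: Δω = ω₀/Q = 3.884e+06 rad/s; BW = Δω/(2π) = 6.182e+05 Hz.

(a) f₀ = 4575 Hz  (b) Q = 0.007401  (c) BW = 6.182e+05 Hz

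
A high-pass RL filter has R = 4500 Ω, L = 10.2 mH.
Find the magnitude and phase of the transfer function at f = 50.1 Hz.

Step 1 — Angular frequency: ω = 2π·50.1 = 314.8 rad/s.
Step 2 — Transfer function: H(jω) = jωL/(R + jωL).
Step 3 — Numerator jωL = j·3.211; denominator R + jωL = 4500 + j3.211.
Step 4 — H = 5.091e-07 + j0.0007135.
Step 5 — Magnitude: |H| = 0.0007135 (-62.9 dB); phase: φ = 90.0°.

|H| = 0.0007135 (-62.9 dB), φ = 90.0°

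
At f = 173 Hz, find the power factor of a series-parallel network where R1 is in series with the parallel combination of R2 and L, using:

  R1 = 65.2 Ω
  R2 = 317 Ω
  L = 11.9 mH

Step 1 — Angular frequency: ω = 2π·f = 2π·173 = 1087 rad/s.
Step 2 — Component impedances:
  R1: Z = R = 65.2 Ω
  R2: Z = R = 317 Ω
  L: Z = jωL = j·1087·0.0119 = 0 + j12.94 Ω
Step 3 — Parallel branch: R2 || L = 1/(1/R2 + 1/L) = 0.5269 + j12.91 Ω.
Step 4 — Series with R1: Z_total = R1 + (R2 || L) = 65.73 + j12.91 Ω = 66.98∠11.1° Ω.
Step 5 — Power factor: PF = cos(φ) = Re(Z)/|Z| = 65.727/66.984 = 0.9812.
Step 6 — Type: Im(Z) = 12.91 ⇒ lagging (phase φ = 11.1°).

PF = 0.9812 (lagging, φ = 11.1°)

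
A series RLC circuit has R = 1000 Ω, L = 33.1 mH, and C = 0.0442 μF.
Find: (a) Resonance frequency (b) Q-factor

Step 1 — Resonance condition Im(Z)=0 gives ω₀ = 1/√(LC).
Step 2 — ω₀ = 1/√(0.0331·4.42e-08) = 2.614e+04 rad/s.
Step 3 — f₀ = ω₀/(2π) = 4161 Hz.
Step 4 — Series Q: Q = ω₀L/R = 2.614e+04·0.0331/1000 = 0.8654.

(a) f₀ = 4161 Hz  (b) Q = 0.8654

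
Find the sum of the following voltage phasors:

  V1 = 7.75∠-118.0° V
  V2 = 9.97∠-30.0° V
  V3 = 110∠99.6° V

Step 1 — Convert each phasor to rectangular form:
  V1 = 7.75·(cos(-118.0°) + j·sin(-118.0°)) = -3.638 - j6.843 V
  V2 = 9.97·(cos(-30.0°) + j·sin(-30.0°)) = 8.634 - j4.985 V
  V3 = 110·(cos(99.6°) + j·sin(99.6°)) = -18.34 + j108.5 V
Step 2 — Sum components: V_total = -13.35 + j96.63 V.
Step 3 — Convert to polar: |V_total| = 97.55 V, ∠V_total = 97.9°.

V_total = 97.55∠97.9° V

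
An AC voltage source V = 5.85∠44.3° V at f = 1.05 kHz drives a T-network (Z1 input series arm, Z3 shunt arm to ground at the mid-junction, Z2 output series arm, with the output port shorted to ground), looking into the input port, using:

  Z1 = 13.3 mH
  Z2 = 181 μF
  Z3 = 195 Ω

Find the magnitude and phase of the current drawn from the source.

Step 1 — Angular frequency: ω = 2π·f = 2π·1050 = 6597 rad/s.
Step 2 — Component impedances:
  Z1: Z = jωL = j·6597·0.0133 = 0 + j87.74 Ω
  Z2: Z = 1/(jωC) = -j/(ω·C) = 0 - j0.8374 Ω
  Z3: Z = R = 195 Ω
Step 3 — With the output port shorted to ground, the output series arm Z2 runs from the junction to ground; the shunt arm Z3 also runs from the junction to ground. They appear in parallel: Z3 || Z2 = 0.003596 - j0.8374 Ω.
Step 4 — Series with input arm Z1: Z_in = Z1 + (Z3 || Z2) = 0.003596 + j86.91 Ω = 86.91∠90.0° Ω.
Step 5 — Source phasor: V = 5.85∠44.3° V = 4.187 + j4.086 V.
Step 6 — Ohm's law: I = V / Z_total = (4.187 + j4.086) / (0.003596 + j86.91) = 0.04701 - j0.04817 A.
Step 7 — Convert to polar: |I| = 0.06731 A, ∠I = -45.7°.

I = 0.06731∠-45.7° A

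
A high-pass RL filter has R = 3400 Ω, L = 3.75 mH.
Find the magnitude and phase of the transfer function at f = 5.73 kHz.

Step 1 — Angular frequency: ω = 2π·5730 = 3.6e+04 rad/s.
Step 2 — Transfer function: H(jω) = jωL/(R + jωL).
Step 3 — Numerator jωL = j·135; denominator R + jωL = 3400 + j135.
Step 4 — H = 0.001574 + j0.03965.
Step 5 — Magnitude: |H| = 0.03968 (-28.0 dB); phase: φ = 87.7°.

|H| = 0.03968 (-28.0 dB), φ = 87.7°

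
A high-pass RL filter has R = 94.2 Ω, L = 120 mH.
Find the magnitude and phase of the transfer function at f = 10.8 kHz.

Step 1 — Angular frequency: ω = 2π·1.08e+04 = 6.786e+04 rad/s.
Step 2 — Transfer function: H(jω) = jωL/(R + jωL).
Step 3 — Numerator jωL = j·8143; denominator R + jωL = 94.2 + j8143.
Step 4 — H = 0.9999 + j0.01157.
Step 5 — Magnitude: |H| = 0.9999 (-0.0 dB); phase: φ = 0.7°.

|H| = 0.9999 (-0.0 dB), φ = 0.7°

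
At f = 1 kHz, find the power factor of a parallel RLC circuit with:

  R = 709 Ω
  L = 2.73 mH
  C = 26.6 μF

Step 1 — Angular frequency: ω = 2π·f = 2π·1000 = 6283 rad/s.
Step 2 — Component impedances:
  R: Z = R = 709 Ω
  L: Z = jωL = j·6283·0.00273 = 0 + j17.15 Ω
  C: Z = 1/(jωC) = -j/(ω·C) = 0 - j5.983 Ω
Step 3 — Parallel combination: 1/Z_total = 1/R + 1/L + 1/C; Z_total = 0.1191 - j9.187 Ω = 9.188∠-89.3° Ω.
Step 4 — Power factor: PF = cos(φ) = Re(Z)/|Z| = 0.1191/9.188 = 0.01296.
Step 5 — Type: Im(Z) = -9.187 ⇒ leading (phase φ = -89.3°).

PF = 0.01296 (leading, φ = -89.3°)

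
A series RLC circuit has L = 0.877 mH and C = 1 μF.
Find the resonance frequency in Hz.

Step 1 — Resonance condition Im(Z)=0 gives ω₀ = 1/√(LC).
Step 2 — ω₀ = 1/√(0.000877·1e-06) = 3.377e+04 rad/s.
Step 3 — f₀ = ω₀/(2π) = 5374 Hz.

f₀ = 5374 Hz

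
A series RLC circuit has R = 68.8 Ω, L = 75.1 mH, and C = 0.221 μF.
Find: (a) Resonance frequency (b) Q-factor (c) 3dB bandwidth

Step 1 — Resonance condition Im(Z)=0 gives ω₀ = 1/√(LC).
Step 2 — ω₀ = 1/√(0.0751·2.21e-07) = 7762 rad/s.
Step 3 — f₀ = ω₀/(2π) = 1235 Hz.
Step 4 — Series Q: Q = ω₀L/R = 7762·0.0751/68.8 = 8.473.
Step 5 — 3dB bandwidth: Δω = ω₀/Q = 916.1 rad/s; BW = Δω/(2π) = 145.8 Hz.

(a) f₀ = 1235 Hz  (b) Q = 8.473  (c) BW = 145.8 Hz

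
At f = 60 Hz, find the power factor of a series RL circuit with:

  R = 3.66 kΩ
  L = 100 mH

Step 1 — Angular frequency: ω = 2π·f = 2π·60 = 377 rad/s.
Step 2 — Component impedances:
  R: Z = R = 3660 Ω
  L: Z = jωL = j·377·0.1 = 0 + j37.7 Ω
Step 3 — Series combination: Z_total = R + L = 3660 + j37.7 Ω = 3660∠0.6° Ω.
Step 4 — Power factor: PF = cos(φ) = Re(Z)/|Z| = 3660/3660.2 = 0.9999.
Step 5 — Type: Im(Z) = 37.7 ⇒ lagging (phase φ = 0.6°).

PF = 0.9999 (lagging, φ = 0.6°)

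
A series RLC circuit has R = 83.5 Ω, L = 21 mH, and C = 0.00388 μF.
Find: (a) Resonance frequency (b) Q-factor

Step 1 — Resonance condition Im(Z)=0 gives ω₀ = 1/√(LC).
Step 2 — ω₀ = 1/√(0.021·3.88e-09) = 1.108e+05 rad/s.
Step 3 — f₀ = ω₀/(2π) = 1.763e+04 Hz.
Step 4 — Series Q: Q = ω₀L/R = 1.108e+05·0.021/83.5 = 27.86.

(a) f₀ = 1.763e+04 Hz  (b) Q = 27.86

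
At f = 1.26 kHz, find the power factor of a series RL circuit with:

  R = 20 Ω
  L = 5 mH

Step 1 — Angular frequency: ω = 2π·f = 2π·1260 = 7917 rad/s.
Step 2 — Component impedances:
  R: Z = R = 20 Ω
  L: Z = jωL = j·7917·0.005 = 0 + j39.58 Ω
Step 3 — Series combination: Z_total = R + L = 20 + j39.58 Ω = 44.35∠63.2° Ω.
Step 4 — Power factor: PF = cos(φ) = Re(Z)/|Z| = 20/44.35 = 0.451.
Step 5 — Type: Im(Z) = 39.58 ⇒ lagging (phase φ = 63.2°).

PF = 0.451 (lagging, φ = 63.2°)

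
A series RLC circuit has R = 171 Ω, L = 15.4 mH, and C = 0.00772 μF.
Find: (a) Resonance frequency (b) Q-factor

Step 1 — Resonance condition Im(Z)=0 gives ω₀ = 1/√(LC).
Step 2 — ω₀ = 1/√(0.0154·7.72e-09) = 9.171e+04 rad/s.
Step 3 — f₀ = ω₀/(2π) = 1.46e+04 Hz.
Step 4 — Series Q: Q = ω₀L/R = 9.171e+04·0.0154/171 = 8.26.

(a) f₀ = 1.46e+04 Hz  (b) Q = 8.26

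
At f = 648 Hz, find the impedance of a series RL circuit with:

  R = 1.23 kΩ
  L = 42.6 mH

Step 1 — Angular frequency: ω = 2π·f = 2π·648 = 4072 rad/s.
Step 2 — Component impedances:
  R: Z = R = 1230 Ω
  L: Z = jωL = j·4072·0.0426 = 0 + j173.4 Ω
Step 3 — Series combination: Z_total = R + L = 1230 + j173.4 Ω = 1242∠8.0° Ω.

Z = 1230 + j173.4 Ω = 1242∠8.0° Ω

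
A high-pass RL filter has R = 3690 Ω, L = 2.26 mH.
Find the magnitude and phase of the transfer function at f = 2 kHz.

Step 1 — Angular frequency: ω = 2π·2000 = 1.257e+04 rad/s.
Step 2 — Transfer function: H(jω) = jωL/(R + jωL).
Step 3 — Numerator jωL = j·28.4; denominator R + jωL = 3690 + j28.4.
Step 4 — H = 5.923e-05 + j0.007696.
Step 5 — Magnitude: |H| = 0.007696 (-42.3 dB); phase: φ = 89.6°.

|H| = 0.007696 (-42.3 dB), φ = 89.6°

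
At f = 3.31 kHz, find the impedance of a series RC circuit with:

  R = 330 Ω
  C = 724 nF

Step 1 — Angular frequency: ω = 2π·f = 2π·3310 = 2.08e+04 rad/s.
Step 2 — Component impedances:
  R: Z = R = 330 Ω
  C: Z = 1/(jωC) = -j/(ω·C) = 0 - j66.41 Ω
Step 3 — Series combination: Z_total = R + C = 330 - j66.41 Ω = 336.6∠-11.4° Ω.

Z = 330 - j66.41 Ω = 336.6∠-11.4° Ω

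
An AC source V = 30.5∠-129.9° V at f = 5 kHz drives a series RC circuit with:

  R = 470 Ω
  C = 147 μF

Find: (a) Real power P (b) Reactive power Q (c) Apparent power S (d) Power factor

Step 1 — Angular frequency: ω = 2π·f = 2π·5000 = 3.142e+04 rad/s.
Step 2 — Component impedances:
  R: Z = R = 470 Ω
  C: Z = 1/(jωC) = -j/(ω·C) = 0 - j0.2165 Ω
Step 3 — Series combination: Z_total = R + C = 470 - j0.2165 Ω = 470∠-0.0° Ω.
Step 4 — Source phasor: V = 30.5∠-129.9° V = -19.56 - j23.4 V.
Step 5 — Current: I = V / Z = -0.0416 - j0.0498 A = 0.06489∠-129.9° A.
Step 6 — Complex power: S = V·I* = 1.979 - j0.0009119 VA.
Step 7 — Real power: P = Re(S) = 1.979 W.
Step 8 — Reactive power: Q = Im(S) = -0.0009119 VAR.
Step 9 — Apparent power: |S| = 1.979 VA.
Step 10 — Power factor: PF = P/|S| = 1 (leading).

(a) P = 1.979 W  (b) Q = -0.0009119 VAR  (c) S = 1.979 VA  (d) PF = 1 (leading)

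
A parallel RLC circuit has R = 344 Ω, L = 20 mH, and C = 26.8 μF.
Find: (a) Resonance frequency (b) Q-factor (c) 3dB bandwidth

Step 1 — Resonance: ω₀ = 1/√(LC) = 1/√(0.02·2.68e-05) = 1366 rad/s.
Step 2 — f₀ = ω₀/(2π) = 217.4 Hz.
Step 3 — Parallel Q: Q = R/(ω₀L) = 344/(1366·0.02) = 12.59.
Step 4 — Bandwidth: Δω = ω₀/Q = 108.5 rad/s; BW = Δω/(2π) = 17.26 Hz.

(a) f₀ = 217.4 Hz  (b) Q = 12.59  (c) BW = 17.26 Hz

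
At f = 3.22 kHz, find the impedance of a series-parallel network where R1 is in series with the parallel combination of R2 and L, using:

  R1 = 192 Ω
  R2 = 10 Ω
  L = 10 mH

Step 1 — Angular frequency: ω = 2π·f = 2π·3220 = 2.023e+04 rad/s.
Step 2 — Component impedances:
  R1: Z = R = 192 Ω
  R2: Z = R = 10 Ω
  L: Z = jωL = j·2.023e+04·0.01 = 0 + j202.3 Ω
Step 3 — Parallel branch: R2 || L = 1/(1/R2 + 1/L) = 9.976 + j0.4931 Ω.
Step 4 — Series with R1: Z_total = R1 + (R2 || L) = 202 + j0.4931 Ω = 202∠0.1° Ω.

Z = 202 + j0.4931 Ω = 202∠0.1° Ω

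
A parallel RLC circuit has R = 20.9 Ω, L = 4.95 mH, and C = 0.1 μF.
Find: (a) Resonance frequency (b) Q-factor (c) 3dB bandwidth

Step 1 — Resonance: ω₀ = 1/√(LC) = 1/√(0.00495·1e-07) = 4.495e+04 rad/s.
Step 2 — f₀ = ω₀/(2π) = 7153 Hz.
Step 3 — Parallel Q: Q = R/(ω₀L) = 20.9/(4.495e+04·0.00495) = 0.09394.
Step 4 — Bandwidth: Δω = ω₀/Q = 4.785e+05 rad/s; BW = Δω/(2π) = 7.615e+04 Hz.

(a) f₀ = 7153 Hz  (b) Q = 0.09394  (c) BW = 7.615e+04 Hz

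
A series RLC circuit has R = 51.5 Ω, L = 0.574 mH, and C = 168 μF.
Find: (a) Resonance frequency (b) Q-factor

Step 1 — Resonance condition Im(Z)=0 gives ω₀ = 1/√(LC).
Step 2 — ω₀ = 1/√(0.000574·0.000168) = 3220 rad/s.
Step 3 — f₀ = ω₀/(2π) = 512.5 Hz.
Step 4 — Series Q: Q = ω₀L/R = 3220·0.000574/51.5 = 0.03589.

(a) f₀ = 512.5 Hz  (b) Q = 0.03589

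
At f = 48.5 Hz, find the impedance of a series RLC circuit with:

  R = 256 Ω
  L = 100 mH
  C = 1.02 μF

Step 1 — Angular frequency: ω = 2π·f = 2π·48.5 = 304.7 rad/s.
Step 2 — Component impedances:
  R: Z = R = 256 Ω
  L: Z = jωL = j·304.7·0.1 = 0 + j30.47 Ω
  C: Z = 1/(jωC) = -j/(ω·C) = 0 - j3217 Ω
Step 3 — Series combination: Z_total = R + L + C = 256 - j3187 Ω = 3197∠-85.4° Ω.

Z = 256 - j3187 Ω = 3197∠-85.4° Ω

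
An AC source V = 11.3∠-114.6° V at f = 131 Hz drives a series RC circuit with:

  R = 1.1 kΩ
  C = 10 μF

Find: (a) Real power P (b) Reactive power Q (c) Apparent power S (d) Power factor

Step 1 — Angular frequency: ω = 2π·f = 2π·131 = 823.1 rad/s.
Step 2 — Component impedances:
  R: Z = R = 1100 Ω
  C: Z = 1/(jωC) = -j/(ω·C) = 0 - j121.5 Ω
Step 3 — Series combination: Z_total = R + C = 1100 - j121.5 Ω = 1107∠-6.3° Ω.
Step 4 — Source phasor: V = 11.3∠-114.6° V = -4.704 - j10.27 V.
Step 5 — Current: I = V / Z = -0.003206 - j0.009694 A = 0.01021∠-108.3° A.
Step 6 — Complex power: S = V·I* = 0.1147 - j0.01267 VA.
Step 7 — Real power: P = Re(S) = 0.1147 W.
Step 8 — Reactive power: Q = Im(S) = -0.01267 VAR.
Step 9 — Apparent power: |S| = 0.1154 VA.
Step 10 — Power factor: PF = P/|S| = 0.994 (leading).

(a) P = 0.1147 W  (b) Q = -0.01267 VAR  (c) S = 0.1154 VA  (d) PF = 0.994 (leading)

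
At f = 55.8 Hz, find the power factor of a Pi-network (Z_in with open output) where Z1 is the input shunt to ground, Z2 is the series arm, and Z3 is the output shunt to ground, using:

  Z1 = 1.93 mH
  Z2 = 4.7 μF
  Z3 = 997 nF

Step 1 — Angular frequency: ω = 2π·f = 2π·55.8 = 350.6 rad/s.
Step 2 — Component impedances:
  Z1: Z = jωL = j·350.6·0.00193 = 0 + j0.6767 Ω
  Z2: Z = 1/(jωC) = -j/(ω·C) = 0 - j606.9 Ω
  Z3: Z = 1/(jωC) = -j/(ω·C) = 0 - j2861 Ω
Step 3 — With open output, the series arm Z2 and the output shunt Z3 appear in series to ground: Z2 + Z3 = 0 - j3468 Ω.
Step 4 — Parallel with input shunt Z1: Z_in = Z1 || (Z2 + Z3) = 0 + j0.6768 Ω = 0.6768∠90.0° Ω.
Step 5 — Power factor: PF = cos(φ) = Re(Z)/|Z| = -0/0.6768 = -0.
Step 6 — Type: Im(Z) = 0.6768 ⇒ lagging (phase φ = 90.0°).

PF = -0 (lagging, φ = 90.0°)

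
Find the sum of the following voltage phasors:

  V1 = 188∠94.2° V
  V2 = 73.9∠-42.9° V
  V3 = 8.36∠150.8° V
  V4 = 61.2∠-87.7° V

Step 1 — Convert each phasor to rectangular form:
  V1 = 188·(cos(94.2°) + j·sin(94.2°)) = -13.77 + j187.5 V
  V2 = 73.9·(cos(-42.9°) + j·sin(-42.9°)) = 54.13 - j50.31 V
  V3 = 8.36·(cos(150.8°) + j·sin(150.8°)) = -7.298 + j4.079 V
  V4 = 61.2·(cos(-87.7°) + j·sin(-87.7°)) = 2.456 - j61.15 V
Step 2 — Sum components: V_total = 35.52 + j80.12 V.
Step 3 — Convert to polar: |V_total| = 87.64 V, ∠V_total = 66.1°.

V_total = 87.64∠66.1° V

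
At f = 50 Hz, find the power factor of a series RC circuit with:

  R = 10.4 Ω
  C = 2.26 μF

Step 1 — Angular frequency: ω = 2π·f = 2π·50 = 314.2 rad/s.
Step 2 — Component impedances:
  R: Z = R = 10.4 Ω
  C: Z = 1/(jωC) = -j/(ω·C) = 0 - j1408 Ω
Step 3 — Series combination: Z_total = R + C = 10.4 - j1408 Ω = 1408∠-89.6° Ω.
Step 4 — Power factor: PF = cos(φ) = Re(Z)/|Z| = 10.4/1408.5 = 0.007384.
Step 5 — Type: Im(Z) = -1408 ⇒ leading (phase φ = -89.6°).

PF = 0.007384 (leading, φ = -89.6°)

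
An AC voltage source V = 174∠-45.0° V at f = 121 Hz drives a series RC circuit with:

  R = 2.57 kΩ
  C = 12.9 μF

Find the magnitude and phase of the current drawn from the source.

Step 1 — Angular frequency: ω = 2π·f = 2π·121 = 760.3 rad/s.
Step 2 — Component impedances:
  R: Z = R = 2570 Ω
  C: Z = 1/(jωC) = -j/(ω·C) = 0 - j102 Ω
Step 3 — Series combination: Z_total = R + C = 2570 - j102 Ω = 2572∠-2.3° Ω.
Step 4 — Source phasor: V = 174∠-45.0° V = 123 - j123 V.
Step 5 — Ohm's law: I = V / Z_total = (123 - j123) / (2570 - j102) = 0.0497 - j0.0459 A.
Step 6 — Convert to polar: |I| = 0.06765 A, ∠I = -42.7°.

I = 0.06765∠-42.7° A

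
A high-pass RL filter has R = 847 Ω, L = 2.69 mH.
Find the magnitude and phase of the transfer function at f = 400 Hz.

Step 1 — Angular frequency: ω = 2π·400 = 2513 rad/s.
Step 2 — Transfer function: H(jω) = jωL/(R + jωL).
Step 3 — Numerator jωL = j·6.761; denominator R + jωL = 847 + j6.761.
Step 4 — H = 6.371e-05 + j0.007981.
Step 5 — Magnitude: |H| = 0.007982 (-42.0 dB); phase: φ = 89.5°.

|H| = 0.007982 (-42.0 dB), φ = 89.5°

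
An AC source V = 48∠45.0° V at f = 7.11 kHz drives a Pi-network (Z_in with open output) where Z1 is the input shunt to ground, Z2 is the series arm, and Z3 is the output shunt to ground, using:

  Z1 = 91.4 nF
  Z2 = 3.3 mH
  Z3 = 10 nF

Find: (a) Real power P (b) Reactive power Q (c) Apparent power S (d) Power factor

Step 1 — Angular frequency: ω = 2π·f = 2π·7110 = 4.467e+04 rad/s.
Step 2 — Component impedances:
  Z1: Z = 1/(jωC) = -j/(ω·C) = 0 - j244.9 Ω
  Z2: Z = jωL = j·4.467e+04·0.0033 = 0 + j147.4 Ω
  Z3: Z = 1/(jωC) = -j/(ω·C) = 0 - j2238 Ω
Step 3 — With open output, the series arm Z2 and the output shunt Z3 appear in series to ground: Z2 + Z3 = 0 - j2091 Ω.
Step 4 — Parallel with input shunt Z1: Z_in = Z1 || (Z2 + Z3) = 0 - j219.2 Ω = 219.2∠-90.0° Ω.
Step 5 — Source phasor: V = 48∠45.0° V = 33.94 + j33.94 V.
Step 6 — Current: I = V / Z = -0.1548 + j0.1548 A = 0.2189∠135.0° A.
Step 7 — Complex power: S = V·I* = 0 - j10.51 VA.
Step 8 — Real power: P = Re(S) = 0 W.
Step 9 — Reactive power: Q = Im(S) = -10.51 VAR.
Step 10 — Apparent power: |S| = 10.51 VA.
Step 11 — Power factor: PF = P/|S| = 0 (leading).

(a) P = 0 W  (b) Q = -10.51 VAR  (c) S = 10.51 VA  (d) PF = 0 (leading)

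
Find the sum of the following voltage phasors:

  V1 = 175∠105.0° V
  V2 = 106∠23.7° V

Step 1 — Convert each phasor to rectangular form:
  V1 = 175·(cos(105.0°) + j·sin(105.0°)) = -45.29 + j169 V
  V2 = 106·(cos(23.7°) + j·sin(23.7°)) = 97.06 + j42.61 V
Step 2 — Sum components: V_total = 51.77 + j211.6 V.
Step 3 — Convert to polar: |V_total| = 217.9 V, ∠V_total = 76.3°.

V_total = 217.9∠76.3° V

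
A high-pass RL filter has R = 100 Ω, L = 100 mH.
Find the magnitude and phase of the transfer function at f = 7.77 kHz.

Step 1 — Angular frequency: ω = 2π·7770 = 4.882e+04 rad/s.
Step 2 — Transfer function: H(jω) = jωL/(R + jωL).
Step 3 — Numerator jωL = j·4882; denominator R + jωL = 100 + j4882.
Step 4 — H = 0.9996 + j0.02047.
Step 5 — Magnitude: |H| = 0.9998 (-0.0 dB); phase: φ = 1.2°.

|H| = 0.9998 (-0.0 dB), φ = 1.2°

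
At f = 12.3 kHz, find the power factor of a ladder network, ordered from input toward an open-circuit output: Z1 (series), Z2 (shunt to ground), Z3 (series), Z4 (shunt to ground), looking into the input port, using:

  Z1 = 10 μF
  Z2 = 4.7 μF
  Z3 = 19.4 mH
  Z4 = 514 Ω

Step 1 — Angular frequency: ω = 2π·f = 2π·1.23e+04 = 7.728e+04 rad/s.
Step 2 — Component impedances:
  Z1: Z = 1/(jωC) = -j/(ω·C) = 0 - j1.294 Ω
  Z2: Z = 1/(jωC) = -j/(ω·C) = 0 - j2.753 Ω
  Z3: Z = jωL = j·7.728e+04·0.0194 = 0 + j1499 Ω
  Z4: Z = R = 514 Ω
Step 3 — Ladder network (open output): work backward from the far end, alternating series and parallel combinations. Z_in = 0.001556 - j4.052 Ω = 4.052∠-90.0° Ω.
Step 4 — Power factor: PF = cos(φ) = Re(Z)/|Z| = 0.001556/4.052 = 0.000384.
Step 5 — Type: Im(Z) = -4.052 ⇒ leading (phase φ = -90.0°).

PF = 0.000384 (leading, φ = -90.0°)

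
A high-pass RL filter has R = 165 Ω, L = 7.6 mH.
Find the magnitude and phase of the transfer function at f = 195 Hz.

Step 1 — Angular frequency: ω = 2π·195 = 1225 rad/s.
Step 2 — Transfer function: H(jω) = jωL/(R + jωL).
Step 3 — Numerator jωL = j·9.312; denominator R + jωL = 165 + j9.312.
Step 4 — H = 0.003175 + j0.05626.
Step 5 — Magnitude: |H| = 0.05634 (-25.0 dB); phase: φ = 86.8°.

|H| = 0.05634 (-25.0 dB), φ = 86.8°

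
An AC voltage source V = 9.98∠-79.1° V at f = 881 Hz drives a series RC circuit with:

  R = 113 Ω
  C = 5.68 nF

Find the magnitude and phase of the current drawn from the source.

Step 1 — Angular frequency: ω = 2π·f = 2π·881 = 5535 rad/s.
Step 2 — Component impedances:
  R: Z = R = 113 Ω
  C: Z = 1/(jωC) = -j/(ω·C) = 0 - j3.181e+04 Ω
Step 3 — Series combination: Z_total = R + C = 113 - j3.181e+04 Ω = 3.181e+04∠-89.8° Ω.
Step 4 — Source phasor: V = 9.98∠-79.1° V = 1.887 - j9.8 V.
Step 5 — Ohm's law: I = V / Z_total = (1.887 - j9.8) / (113 - j3.181e+04) = 0.0003083 + j5.824e-05 A.
Step 6 — Convert to polar: |I| = 0.0003138 A, ∠I = 10.7°.

I = 0.0003138∠10.7° A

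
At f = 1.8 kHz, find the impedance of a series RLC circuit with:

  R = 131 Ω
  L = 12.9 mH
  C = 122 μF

Step 1 — Angular frequency: ω = 2π·f = 2π·1800 = 1.131e+04 rad/s.
Step 2 — Component impedances:
  R: Z = R = 131 Ω
  L: Z = jωL = j·1.131e+04·0.0129 = 0 + j145.9 Ω
  C: Z = 1/(jωC) = -j/(ω·C) = 0 - j0.7247 Ω
Step 3 — Series combination: Z_total = R + L + C = 131 + j145.2 Ω = 195.5∠47.9° Ω.

Z = 131 + j145.2 Ω = 195.5∠47.9° Ω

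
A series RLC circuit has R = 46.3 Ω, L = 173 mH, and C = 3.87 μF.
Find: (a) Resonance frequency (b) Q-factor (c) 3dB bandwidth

Step 1 — Resonance condition Im(Z)=0 gives ω₀ = 1/√(LC).
Step 2 — ω₀ = 1/√(0.173·3.87e-06) = 1222 rad/s.
Step 3 — f₀ = ω₀/(2π) = 194.5 Hz.
Step 4 — Series Q: Q = ω₀L/R = 1222·0.173/46.3 = 4.567.
Step 5 — 3dB bandwidth: Δω = ω₀/Q = 267.6 rad/s; BW = Δω/(2π) = 42.59 Hz.

(a) f₀ = 194.5 Hz  (b) Q = 4.567  (c) BW = 42.59 Hz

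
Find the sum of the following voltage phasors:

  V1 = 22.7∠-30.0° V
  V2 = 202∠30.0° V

Step 1 — Convert each phasor to rectangular form:
  V1 = 22.7·(cos(-30.0°) + j·sin(-30.0°)) = 19.66 - j11.35 V
  V2 = 202·(cos(30.0°) + j·sin(30.0°)) = 174.9 + j101 V
Step 2 — Sum components: V_total = 194.6 + j89.65 V.
Step 3 — Convert to polar: |V_total| = 214.3 V, ∠V_total = 24.7°.

V_total = 214.3∠24.7° V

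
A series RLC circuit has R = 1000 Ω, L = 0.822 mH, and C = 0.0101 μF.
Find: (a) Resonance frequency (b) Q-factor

Step 1 — Resonance condition Im(Z)=0 gives ω₀ = 1/√(LC).
Step 2 — ω₀ = 1/√(0.000822·1.01e-08) = 3.471e+05 rad/s.
Step 3 — f₀ = ω₀/(2π) = 5.524e+04 Hz.
Step 4 — Series Q: Q = ω₀L/R = 3.471e+05·0.000822/1000 = 0.2853.

(a) f₀ = 5.524e+04 Hz  (b) Q = 0.2853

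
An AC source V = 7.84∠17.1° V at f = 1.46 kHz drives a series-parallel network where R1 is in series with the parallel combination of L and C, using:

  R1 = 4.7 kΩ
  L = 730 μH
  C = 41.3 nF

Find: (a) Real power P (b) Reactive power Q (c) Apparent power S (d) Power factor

Step 1 — Angular frequency: ω = 2π·f = 2π·1460 = 9173 rad/s.
Step 2 — Component impedances:
  R1: Z = R = 4700 Ω
  L: Z = jωL = j·9173·0.00073 = 0 + j6.697 Ω
  C: Z = 1/(jωC) = -j/(ω·C) = 0 - j2639 Ω
Step 3 — Parallel branch: L || C = 1/(1/L + 1/C) = 0 + j6.714 Ω.
Step 4 — Series with R1: Z_total = R1 + (L || C) = 4700 + j6.714 Ω = 4700∠0.1° Ω.
Step 5 — Source phasor: V = 7.84∠17.1° V = 7.493 + j2.305 V.
Step 6 — Current: I = V / Z = 0.001595 + j0.0004882 A = 0.001668∠17.0° A.
Step 7 — Complex power: S = V·I* = 0.01308 + j1.868e-05 VA.
Step 8 — Real power: P = Re(S) = 0.01308 W.
Step 9 — Reactive power: Q = Im(S) = 1.868e-05 VAR.
Step 10 — Apparent power: |S| = 0.01308 VA.
Step 11 — Power factor: PF = P/|S| = 1 (lagging).

(a) P = 0.01308 W  (b) Q = 1.868e-05 VAR  (c) S = 0.01308 VA  (d) PF = 1 (lagging)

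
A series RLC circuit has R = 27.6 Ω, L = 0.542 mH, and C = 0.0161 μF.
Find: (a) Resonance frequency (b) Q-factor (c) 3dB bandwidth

Step 1 — Resonance: ω₀ = 1/√(LC) = 1/√(0.000542·1.61e-08) = 3.385e+05 rad/s.
Step 2 — f₀ = ω₀/(2π) = 5.388e+04 Hz.
Step 3 — Series Q: Q = ω₀L/R = 3.385e+05·0.000542/27.6 = 6.648.
Step 4 — Bandwidth: Δω = ω₀/Q = 5.092e+04 rad/s; BW = Δω/(2π) = 8105 Hz.

(a) f₀ = 5.388e+04 Hz  (b) Q = 6.648  (c) BW = 8105 Hz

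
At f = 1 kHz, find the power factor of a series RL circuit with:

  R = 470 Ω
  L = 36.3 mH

Step 1 — Angular frequency: ω = 2π·f = 2π·1000 = 6283 rad/s.
Step 2 — Component impedances:
  R: Z = R = 470 Ω
  L: Z = jωL = j·6283·0.0363 = 0 + j228.1 Ω
Step 3 — Series combination: Z_total = R + L = 470 + j228.1 Ω = 522.4∠25.9° Ω.
Step 4 — Power factor: PF = cos(φ) = Re(Z)/|Z| = 470/522.4 = 0.8997.
Step 5 — Type: Im(Z) = 228.1 ⇒ lagging (phase φ = 25.9°).

PF = 0.8997 (lagging, φ = 25.9°)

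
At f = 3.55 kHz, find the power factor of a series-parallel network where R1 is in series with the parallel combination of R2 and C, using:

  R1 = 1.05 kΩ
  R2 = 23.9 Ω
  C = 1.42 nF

Step 1 — Angular frequency: ω = 2π·f = 2π·3550 = 2.231e+04 rad/s.
Step 2 — Component impedances:
  R1: Z = R = 1050 Ω
  R2: Z = R = 23.9 Ω
  C: Z = 1/(jωC) = -j/(ω·C) = 0 - j3.157e+04 Ω
Step 3 — Parallel branch: R2 || C = 1/(1/R2 + 1/C) = 23.9 - j0.01809 Ω.
Step 4 — Series with R1: Z_total = R1 + (R2 || C) = 1074 - j0.01809 Ω = 1074∠-0.0° Ω.
Step 5 — Power factor: PF = cos(φ) = Re(Z)/|Z| = 1074/1074 = 1.
Step 6 — Type: Im(Z) = -0.01809 ⇒ leading (phase φ = -0.0°).

PF = 1 (leading, φ = -0.0°)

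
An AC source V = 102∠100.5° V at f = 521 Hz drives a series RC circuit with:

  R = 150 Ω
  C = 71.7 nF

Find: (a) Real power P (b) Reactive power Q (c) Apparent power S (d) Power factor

Step 1 — Angular frequency: ω = 2π·f = 2π·521 = 3274 rad/s.
Step 2 — Component impedances:
  R: Z = R = 150 Ω
  C: Z = 1/(jωC) = -j/(ω·C) = 0 - j4261 Ω
Step 3 — Series combination: Z_total = R + C = 150 - j4261 Ω = 4263∠-88.0° Ω.
Step 4 — Source phasor: V = 102∠100.5° V = -18.59 + j100.3 V.
Step 5 — Current: I = V / Z = -0.02366 - j0.00353 A = 0.02393∠-171.5° A.
Step 6 — Complex power: S = V·I* = 0.08587 - j2.439 VA.
Step 7 — Real power: P = Re(S) = 0.08587 W.
Step 8 — Reactive power: Q = Im(S) = -2.439 VAR.
Step 9 — Apparent power: |S| = 2.44 VA.
Step 10 — Power factor: PF = P/|S| = 0.03519 (leading).

(a) P = 0.08587 W  (b) Q = -2.439 VAR  (c) S = 2.44 VA  (d) PF = 0.03519 (leading)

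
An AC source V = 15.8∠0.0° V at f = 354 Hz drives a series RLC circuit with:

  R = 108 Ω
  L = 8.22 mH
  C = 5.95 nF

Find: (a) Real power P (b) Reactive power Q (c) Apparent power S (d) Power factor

Step 1 — Angular frequency: ω = 2π·f = 2π·354 = 2224 rad/s.
Step 2 — Component impedances:
  R: Z = R = 108 Ω
  L: Z = jωL = j·2224·0.00822 = 0 + j18.28 Ω
  C: Z = 1/(jωC) = -j/(ω·C) = 0 - j7.556e+04 Ω
Step 3 — Series combination: Z_total = R + L + C = 108 - j7.554e+04 Ω = 7.554e+04∠-89.9° Ω.
Step 4 — Source phasor: V = 15.8∠0.0° V = 15.8 V.
Step 5 — Current: I = V / Z = 2.99e-07 + j0.0002092 A = 0.0002092∠89.9° A.
Step 6 — Complex power: S = V·I* = 4.724e-06 - j0.003305 VA.
Step 7 — Real power: P = Re(S) = 4.724e-06 W.
Step 8 — Reactive power: Q = Im(S) = -0.003305 VAR.
Step 9 — Apparent power: |S| = 0.003305 VA.
Step 10 — Power factor: PF = P/|S| = 0.00143 (leading).

(a) P = 4.724e-06 W  (b) Q = -0.003305 VAR  (c) S = 0.003305 VA  (d) PF = 0.00143 (leading)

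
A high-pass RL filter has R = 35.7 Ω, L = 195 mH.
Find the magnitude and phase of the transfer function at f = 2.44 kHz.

Step 1 — Angular frequency: ω = 2π·2440 = 1.533e+04 rad/s.
Step 2 — Transfer function: H(jω) = jωL/(R + jωL).
Step 3 — Numerator jωL = j·2990; denominator R + jωL = 35.7 + j2990.
Step 4 — H = 0.9999 + j0.01194.
Step 5 — Magnitude: |H| = 0.9999 (-0.0 dB); phase: φ = 0.7°.

|H| = 0.9999 (-0.0 dB), φ = 0.7°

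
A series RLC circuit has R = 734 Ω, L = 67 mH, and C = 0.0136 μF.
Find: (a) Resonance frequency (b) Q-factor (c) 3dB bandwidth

Step 1 — Resonance: ω₀ = 1/√(LC) = 1/√(0.067·1.36e-08) = 3.313e+04 rad/s.
Step 2 — f₀ = ω₀/(2π) = 5272 Hz.
Step 3 — Series Q: Q = ω₀L/R = 3.313e+04·0.067/734 = 3.024.
Step 4 — Bandwidth: Δω = ω₀/Q = 1.096e+04 rad/s; BW = Δω/(2π) = 1744 Hz.

(a) f₀ = 5272 Hz  (b) Q = 3.024  (c) BW = 1744 Hz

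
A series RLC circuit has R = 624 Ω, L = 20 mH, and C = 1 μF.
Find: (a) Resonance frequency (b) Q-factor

Step 1 — Resonance condition Im(Z)=0 gives ω₀ = 1/√(LC).
Step 2 — ω₀ = 1/√(0.02·1e-06) = 7071 rad/s.
Step 3 — f₀ = ω₀/(2π) = 1125 Hz.
Step 4 — Series Q: Q = ω₀L/R = 7071·0.02/624 = 0.2266.

(a) f₀ = 1125 Hz  (b) Q = 0.2266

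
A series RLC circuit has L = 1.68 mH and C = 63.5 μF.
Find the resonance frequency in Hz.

Step 1 — Resonance condition Im(Z)=0 gives ω₀ = 1/√(LC).
Step 2 — ω₀ = 1/√(0.00168·6.35e-05) = 3062 rad/s.
Step 3 — f₀ = ω₀/(2π) = 487.3 Hz.

f₀ = 487.3 Hz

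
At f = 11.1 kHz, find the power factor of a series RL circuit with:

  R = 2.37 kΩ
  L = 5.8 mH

Step 1 — Angular frequency: ω = 2π·f = 2π·1.11e+04 = 6.974e+04 rad/s.
Step 2 — Component impedances:
  R: Z = R = 2370 Ω
  L: Z = jωL = j·6.974e+04·0.0058 = 0 + j404.5 Ω
Step 3 — Series combination: Z_total = R + L = 2370 + j404.5 Ω = 2404∠9.7° Ω.
Step 4 — Power factor: PF = cos(φ) = Re(Z)/|Z| = 2370/2404.3 = 0.9857.
Step 5 — Type: Im(Z) = 404.5 ⇒ lagging (phase φ = 9.7°).

PF = 0.9857 (lagging, φ = 9.7°)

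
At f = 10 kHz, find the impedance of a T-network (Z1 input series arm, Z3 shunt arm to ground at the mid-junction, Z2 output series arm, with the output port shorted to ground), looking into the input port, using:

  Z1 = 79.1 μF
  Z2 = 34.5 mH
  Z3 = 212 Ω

Step 1 — Angular frequency: ω = 2π·f = 2π·1e+04 = 6.283e+04 rad/s.
Step 2 — Component impedances:
  Z1: Z = 1/(jωC) = -j/(ω·C) = 0 - j0.2012 Ω
  Z2: Z = jωL = j·6.283e+04·0.0345 = 0 + j2168 Ω
  Z3: Z = R = 212 Ω
Step 3 — With the output port shorted to ground, the output series arm Z2 runs from the junction to ground; the shunt arm Z3 also runs from the junction to ground. They appear in parallel: Z3 || Z2 = 210 + j20.54 Ω.
Step 4 — Series with input arm Z1: Z_in = Z1 + (Z3 || Z2) = 210 + j20.34 Ω = 211∠5.5° Ω.

Z = 210 + j20.34 Ω = 211∠5.5° Ω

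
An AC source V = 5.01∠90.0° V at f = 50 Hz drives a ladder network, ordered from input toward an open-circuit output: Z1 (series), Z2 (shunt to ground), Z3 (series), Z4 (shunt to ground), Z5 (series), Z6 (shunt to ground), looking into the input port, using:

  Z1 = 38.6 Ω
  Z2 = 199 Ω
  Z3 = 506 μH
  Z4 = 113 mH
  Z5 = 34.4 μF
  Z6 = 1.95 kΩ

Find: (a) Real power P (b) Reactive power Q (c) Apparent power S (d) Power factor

Step 1 — Angular frequency: ω = 2π·f = 2π·50 = 314.2 rad/s.
Step 2 — Component impedances:
  Z1: Z = R = 38.6 Ω
  Z2: Z = R = 199 Ω
  Z3: Z = jωL = j·314.2·0.000506 = 0 + j0.159 Ω
  Z4: Z = jωL = j·314.2·0.113 = 0 + j35.5 Ω
  Z5: Z = 1/(jωC) = -j/(ω·C) = 0 - j92.53 Ω
  Z6: Z = R = 1950 Ω
Step 3 — Ladder network (open output): work backward from the far end, alternating series and parallel combinations. Z_in = 45.38 + j34.35 Ω = 56.92∠37.1° Ω.
Step 4 — Source phasor: V = 5.01∠90.0° V = 0 + j5.01 V.
Step 5 — Current: I = V / Z = 0.05312 + j0.07019 A = 0.08802∠52.9° A.
Step 6 — Complex power: S = V·I* = 0.3516 + j0.2662 VA.
Step 7 — Real power: P = Re(S) = 0.3516 W.
Step 8 — Reactive power: Q = Im(S) = 0.2662 VAR.
Step 9 — Apparent power: |S| = 0.441 VA.
Step 10 — Power factor: PF = P/|S| = 0.7973 (lagging).

(a) P = 0.3516 W  (b) Q = 0.2662 VAR  (c) S = 0.441 VA  (d) PF = 0.7973 (lagging)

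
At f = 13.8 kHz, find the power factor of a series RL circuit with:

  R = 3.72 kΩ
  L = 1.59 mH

Step 1 — Angular frequency: ω = 2π·f = 2π·1.38e+04 = 8.671e+04 rad/s.
Step 2 — Component impedances:
  R: Z = R = 3720 Ω
  L: Z = jωL = j·8.671e+04·0.00159 = 0 + j137.9 Ω
Step 3 — Series combination: Z_total = R + L = 3720 + j137.9 Ω = 3723∠2.1° Ω.
Step 4 — Power factor: PF = cos(φ) = Re(Z)/|Z| = 3720/3722.6 = 0.9993.
Step 5 — Type: Im(Z) = 137.9 ⇒ lagging (phase φ = 2.1°).

PF = 0.9993 (lagging, φ = 2.1°)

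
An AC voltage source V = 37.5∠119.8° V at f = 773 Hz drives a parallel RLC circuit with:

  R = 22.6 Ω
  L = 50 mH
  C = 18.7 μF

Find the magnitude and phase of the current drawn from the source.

Step 1 — Angular frequency: ω = 2π·f = 2π·773 = 4857 rad/s.
Step 2 — Component impedances:
  R: Z = R = 22.6 Ω
  L: Z = jωL = j·4857·0.05 = 0 + j242.8 Ω
  C: Z = 1/(jωC) = -j/(ω·C) = 0 - j11.01 Ω
Step 3 — Parallel combination: 1/Z_total = 1/R + 1/L + 1/C; Z_total = 4.67 - j9.15 Ω = 10.27∠-63.0° Ω.
Step 4 — Source phasor: V = 37.5∠119.8° V = -18.64 + j32.54 V.
Step 5 — Ohm's law: I = V / Z_total = (-18.64 + j32.54) / (4.67 - j9.15) = -3.646 - j0.176 A.
Step 6 — Convert to polar: |I| = 3.65 A, ∠I = -177.2°.

I = 3.65∠-177.2° A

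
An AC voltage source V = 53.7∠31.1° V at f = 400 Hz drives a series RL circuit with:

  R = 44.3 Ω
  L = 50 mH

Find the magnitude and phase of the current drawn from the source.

Step 1 — Angular frequency: ω = 2π·f = 2π·400 = 2513 rad/s.
Step 2 — Component impedances:
  R: Z = R = 44.3 Ω
  L: Z = jωL = j·2513·0.05 = 0 + j125.7 Ω
Step 3 — Series combination: Z_total = R + L = 44.3 + j125.7 Ω = 133.2∠70.6° Ω.
Step 4 — Source phasor: V = 53.7∠31.1° V = 45.98 + j27.74 V.
Step 5 — Ohm's law: I = V / Z_total = (45.98 + j27.74) / (44.3 + j125.7) = 0.3111 - j0.2562 A.
Step 6 — Convert to polar: |I| = 0.403 A, ∠I = -39.5°.

I = 0.403∠-39.5° A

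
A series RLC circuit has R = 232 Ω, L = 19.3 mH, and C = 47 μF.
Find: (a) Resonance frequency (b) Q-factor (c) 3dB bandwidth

Step 1 — Resonance: ω₀ = 1/√(LC) = 1/√(0.0193·4.7e-05) = 1050 rad/s.
Step 2 — f₀ = ω₀/(2π) = 167.1 Hz.
Step 3 — Series Q: Q = ω₀L/R = 1050·0.0193/232 = 0.08735.
Step 4 — Bandwidth: Δω = ω₀/Q = 1.202e+04 rad/s; BW = Δω/(2π) = 1913 Hz.

(a) f₀ = 167.1 Hz  (b) Q = 0.08735  (c) BW = 1913 Hz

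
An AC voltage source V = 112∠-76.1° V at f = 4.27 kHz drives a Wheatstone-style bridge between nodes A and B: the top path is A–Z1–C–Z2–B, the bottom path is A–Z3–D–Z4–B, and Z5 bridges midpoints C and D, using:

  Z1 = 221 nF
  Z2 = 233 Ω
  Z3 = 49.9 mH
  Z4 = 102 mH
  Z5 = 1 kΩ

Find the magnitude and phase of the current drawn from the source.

Step 1 — Angular frequency: ω = 2π·f = 2π·4270 = 2.683e+04 rad/s.
Step 2 — Component impedances:
  Z1: Z = 1/(jωC) = -j/(ω·C) = 0 - j168.7 Ω
  Z2: Z = R = 233 Ω
  Z3: Z = jωL = j·2.683e+04·0.0499 = 0 + j1339 Ω
  Z4: Z = jωL = j·2.683e+04·0.102 = 0 + j2737 Ω
  Z5: Z = R = 1000 Ω
Step 3 — Bridge requires nodal analysis (the Z5 bridge couples midpoints C and D, so the two paths cannot be reduced to a simple series/parallel combination). Setting node B to ground and injecting 1 A at node A, the 3-node admittance system at A, C, D solves to V_A = Z_AB = 249.9 - j176.1 Ω = 305.7∠-35.2° Ω.
Step 4 — Source phasor: V = 112∠-76.1° V = 26.91 - j108.7 V.
Step 5 — Ohm's law: I = V / Z_total = (26.91 - j108.7) / (249.9 - j176.1) = 0.2767 - j0.24 A.
Step 6 — Convert to polar: |I| = 0.3663 A, ∠I = -40.9°.

I = 0.3663∠-40.9° A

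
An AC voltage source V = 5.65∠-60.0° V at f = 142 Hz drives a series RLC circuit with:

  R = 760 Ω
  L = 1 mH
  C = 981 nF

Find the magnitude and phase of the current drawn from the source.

Step 1 — Angular frequency: ω = 2π·f = 2π·142 = 892.2 rad/s.
Step 2 — Component impedances:
  R: Z = R = 760 Ω
  L: Z = jωL = j·892.2·0.001 = 0 + j0.8922 Ω
  C: Z = 1/(jωC) = -j/(ω·C) = 0 - j1143 Ω
Step 3 — Series combination: Z_total = R + L + C = 760 - j1142 Ω = 1371∠-56.3° Ω.
Step 4 — Source phasor: V = 5.65∠-60.0° V = 2.825 - j4.893 V.
Step 5 — Ohm's law: I = V / Z_total = (2.825 - j4.893) / (760 - j1142) = 0.004111 - j0.0002624 A.
Step 6 — Convert to polar: |I| = 0.00412 A, ∠I = -3.7°.

I = 0.00412∠-3.7° A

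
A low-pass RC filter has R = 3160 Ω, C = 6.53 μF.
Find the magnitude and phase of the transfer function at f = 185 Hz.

Step 1 — Angular frequency: ω = 2π·185 = 1162 rad/s.
Step 2 — Transfer function: H(jω) = 1/(1 + jωRC).
Step 3 — Denominator: 1 + jωRC = 1 + j·1162·3160·6.53e-06 = 1 + j23.99.
Step 4 — H = 0.001735 - j0.04162.
Step 5 — Magnitude: |H| = 0.04166 (-27.6 dB); phase: φ = -87.6°.

|H| = 0.04166 (-27.6 dB), φ = -87.6°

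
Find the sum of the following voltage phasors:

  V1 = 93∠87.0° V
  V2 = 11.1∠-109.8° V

Step 1 — Convert each phasor to rectangular form:
  V1 = 93·(cos(87.0°) + j·sin(87.0°)) = 4.867 + j92.87 V
  V2 = 11.1·(cos(-109.8°) + j·sin(-109.8°)) = -3.76 - j10.44 V
Step 2 — Sum components: V_total = 1.107 + j82.43 V.
Step 3 — Convert to polar: |V_total| = 82.44 V, ∠V_total = 89.2°.

V_total = 82.44∠89.2° V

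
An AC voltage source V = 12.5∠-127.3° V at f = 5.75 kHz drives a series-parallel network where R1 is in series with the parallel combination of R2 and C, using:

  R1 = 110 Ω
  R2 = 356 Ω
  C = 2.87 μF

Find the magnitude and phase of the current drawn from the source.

Step 1 — Angular frequency: ω = 2π·f = 2π·5750 = 3.613e+04 rad/s.
Step 2 — Component impedances:
  R1: Z = R = 110 Ω
  R2: Z = R = 356 Ω
  C: Z = 1/(jωC) = -j/(ω·C) = 0 - j9.644 Ω
Step 3 — Parallel branch: R2 || C = 1/(1/R2 + 1/C) = 0.2611 - j9.637 Ω.
Step 4 — Series with R1: Z_total = R1 + (R2 || C) = 110.3 - j9.637 Ω = 110.7∠-5.0° Ω.
Step 5 — Source phasor: V = 12.5∠-127.3° V = -7.575 - j9.943 V.
Step 6 — Ohm's law: I = V / Z_total = (-7.575 - j9.943) / (110.3 - j9.637) = -0.06036 - j0.09546 A.
Step 7 — Convert to polar: |I| = 0.1129 A, ∠I = -122.3°.

I = 0.1129∠-122.3° A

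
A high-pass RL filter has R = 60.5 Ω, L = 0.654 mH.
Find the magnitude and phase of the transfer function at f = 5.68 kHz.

Step 1 — Angular frequency: ω = 2π·5680 = 3.569e+04 rad/s.
Step 2 — Transfer function: H(jω) = jωL/(R + jωL).
Step 3 — Numerator jωL = j·23.34; denominator R + jωL = 60.5 + j23.34.
Step 4 — H = 0.1296 + j0.3358.
Step 5 — Magnitude: |H| = 0.3599 (-8.9 dB); phase: φ = 68.9°.

|H| = 0.3599 (-8.9 dB), φ = 68.9°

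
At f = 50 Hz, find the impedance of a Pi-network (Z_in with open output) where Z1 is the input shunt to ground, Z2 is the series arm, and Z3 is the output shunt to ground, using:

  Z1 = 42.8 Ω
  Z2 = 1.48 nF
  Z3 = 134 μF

Step 1 — Angular frequency: ω = 2π·f = 2π·50 = 314.2 rad/s.
Step 2 — Component impedances:
  Z1: Z = R = 42.8 Ω
  Z2: Z = 1/(jωC) = -j/(ω·C) = 0 - j2.151e+06 Ω
  Z3: Z = 1/(jωC) = -j/(ω·C) = 0 - j23.75 Ω
Step 3 — With open output, the series arm Z2 and the output shunt Z3 appear in series to ground: Z2 + Z3 = 0 - j2.151e+06 Ω.
Step 4 — Parallel with input shunt Z1: Z_in = Z1 || (Z2 + Z3) = 42.8 - j0.0008517 Ω = 42.8∠-0.0° Ω.

Z = 42.8 - j0.0008517 Ω = 42.8∠-0.0° Ω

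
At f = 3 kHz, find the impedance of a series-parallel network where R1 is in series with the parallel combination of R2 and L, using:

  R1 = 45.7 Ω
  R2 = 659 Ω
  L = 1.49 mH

Step 1 — Angular frequency: ω = 2π·f = 2π·3000 = 1.885e+04 rad/s.
Step 2 — Component impedances:
  R1: Z = R = 45.7 Ω
  R2: Z = R = 659 Ω
  L: Z = jωL = j·1.885e+04·0.00149 = 0 + j28.09 Ω
Step 3 — Parallel branch: R2 || L = 1/(1/R2 + 1/L) = 1.195 + j28.03 Ω.
Step 4 — Series with R1: Z_total = R1 + (R2 || L) = 46.89 + j28.03 Ω = 54.64∠30.9° Ω.

Z = 46.89 + j28.03 Ω = 54.64∠30.9° Ω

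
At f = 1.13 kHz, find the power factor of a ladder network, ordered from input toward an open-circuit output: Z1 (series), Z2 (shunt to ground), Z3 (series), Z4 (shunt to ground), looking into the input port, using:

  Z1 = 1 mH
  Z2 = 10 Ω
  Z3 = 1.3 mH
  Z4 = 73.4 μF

Step 1 — Angular frequency: ω = 2π·f = 2π·1130 = 7100 rad/s.
Step 2 — Component impedances:
  Z1: Z = jωL = j·7100·0.001 = 0 + j7.1 Ω
  Z2: Z = R = 10 Ω
  Z3: Z = jωL = j·7100·0.0013 = 0 + j9.23 Ω
  Z4: Z = 1/(jωC) = -j/(ω·C) = 0 - j1.919 Ω
Step 3 — Ladder network (open output): work backward from the far end, alternating series and parallel combinations. Z_in = 3.483 + j11.86 Ω = 12.37∠73.6° Ω.
Step 4 — Power factor: PF = cos(φ) = Re(Z)/|Z| = 3.4833/12.365 = 0.2817.
Step 5 — Type: Im(Z) = 11.86 ⇒ lagging (phase φ = 73.6°).

PF = 0.2817 (lagging, φ = 73.6°)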